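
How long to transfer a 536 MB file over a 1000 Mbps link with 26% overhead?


Effective throughput = 1000 * (1 - 26/100) = 740 Mbps
File size in Mb = 536 * 8 = 4288 Mb
Time = 4288 / 740
Time = 5.7946 seconds


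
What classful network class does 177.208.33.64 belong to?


First octet: 177
Binary: 10110001
10xxxxxx -> Class B (128-191)
Class B, default mask 255.255.0.0 (/16)


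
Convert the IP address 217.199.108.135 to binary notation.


217 = 11011001
199 = 11000111
108 = 01101100
135 = 10000111
Binary: 11011001.11000111.01101100.10000111


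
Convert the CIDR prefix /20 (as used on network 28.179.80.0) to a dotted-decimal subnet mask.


/20 means 20 network bits, 12 host bits
Binary: 11111111111111111111000000000000
Mask: 255.255.240.0


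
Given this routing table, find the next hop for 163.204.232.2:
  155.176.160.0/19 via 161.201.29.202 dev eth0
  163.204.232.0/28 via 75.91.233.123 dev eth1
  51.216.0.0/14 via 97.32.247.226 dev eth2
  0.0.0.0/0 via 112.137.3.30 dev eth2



Longest prefix match for 163.204.232.2:
  /19 155.176.160.0: no
  /28 163.204.232.0: MATCH
  /14 51.216.0.0: no
  /0 0.0.0.0: MATCH
Selected: next-hop 75.91.233.123 via eth1 (matched /28)


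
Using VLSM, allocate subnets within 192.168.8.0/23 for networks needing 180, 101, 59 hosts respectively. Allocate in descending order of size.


180 hosts -> /24 (254 usable): 192.168.8.0/24
101 hosts -> /25 (126 usable): 192.168.9.0/25
59 hosts -> /26 (62 usable): 192.168.9.128/26
Allocation: 192.168.8.0/24 (180 hosts, 254 usable); 192.168.9.0/25 (101 hosts, 126 usable); 192.168.9.128/26 (59 hosts, 62 usable)


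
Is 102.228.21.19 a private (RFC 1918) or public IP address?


RFC 1918 private ranges:
  10.0.0.0/8 (10.0.0.0 - 10.255.255.255)
  172.16.0.0/12 (172.16.0.0 - 172.31.255.255)
  192.168.0.0/16 (192.168.0.0 - 192.168.255.255)
Public (not in any RFC 1918 range)


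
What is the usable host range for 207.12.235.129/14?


Network: 207.12.0.0
Broadcast: 207.15.255.255
First usable = network + 1
Last usable = broadcast - 1
Range: 207.12.0.1 to 207.15.255.254


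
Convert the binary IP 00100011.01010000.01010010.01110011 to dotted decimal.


00100011 = 35
01010000 = 80
01010010 = 82
01110011 = 115
IP: 35.80.82.115


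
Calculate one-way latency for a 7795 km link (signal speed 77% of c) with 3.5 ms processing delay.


Speed = 0.77 * 3e5 km/s = 231000 km/s
Propagation delay = 7795 / 231000 = 0.0337 s = 33.7446 ms
Processing delay = 3.5 ms
Total one-way latency = 37.2446 ms


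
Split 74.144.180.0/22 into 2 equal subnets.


New prefix = 22 + 1 = 23
Each subnet has 512 addresses
  74.144.180.0/23
  74.144.182.0/23
Subnets: 74.144.180.0/23, 74.144.182.0/23


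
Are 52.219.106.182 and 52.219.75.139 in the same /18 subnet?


Mask: 255.255.192.0
52.219.106.182 AND mask = 52.219.64.0
52.219.75.139 AND mask = 52.219.64.0
Yes, same subnet (52.219.64.0)


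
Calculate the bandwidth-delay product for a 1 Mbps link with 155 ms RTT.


BDP = bandwidth * RTT
= 1 Mbps * 155 ms
= 1 * 1e6 * 155 / 1000 bits
= 155000 bits
= 19375 bytes
= 18.9209 KB
BDP = 155000 bits (19375 bytes)


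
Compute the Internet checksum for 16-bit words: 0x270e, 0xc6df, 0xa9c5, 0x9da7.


Sum all words (with carry folding):
+ 0x270e = 0x270e
+ 0xc6df = 0xeded
+ 0xa9c5 = 0x97b3
+ 0x9da7 = 0x355b
One's complement: ~0x355b
Checksum = 0xcaa4


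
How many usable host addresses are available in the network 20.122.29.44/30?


Host bits = 32 - 30 = 2
Total addresses = 2^2 = 4
Usable = total - 2 (network and broadcast)
Usable hosts: 2


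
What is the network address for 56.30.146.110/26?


IP:   00111000.00011110.10010010.01101110
Mask: 11111111.11111111.11111111.11000000
AND operation:
Net:  00111000.00011110.10010010.01000000
Network: 56.30.146.64/26


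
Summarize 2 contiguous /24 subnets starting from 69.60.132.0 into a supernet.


Original prefix: /24
Number of subnets: 2 = 2^1
New prefix = 24 - 1 = 23
Supernet: 69.60.132.0/23


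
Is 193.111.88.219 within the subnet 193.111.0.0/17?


Subnet network: 193.111.0.0
Test IP AND mask: 193.111.0.0
Yes, 193.111.88.219 is in 193.111.0.0/17


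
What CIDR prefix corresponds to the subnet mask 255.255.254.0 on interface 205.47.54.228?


Binary: 11111111.11111111.11111110.00000000
Count leading 1s
Prefix: /23


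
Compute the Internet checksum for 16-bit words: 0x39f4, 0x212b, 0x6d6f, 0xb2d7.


Sum all words (with carry folding):
+ 0x39f4 = 0x39f4
+ 0x212b = 0x5b1f
+ 0x6d6f = 0xc88e
+ 0xb2d7 = 0x7b66
One's complement: ~0x7b66
Checksum = 0x8499


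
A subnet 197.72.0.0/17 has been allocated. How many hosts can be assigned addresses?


Host bits = 32 - 17 = 15
Total addresses = 2^15 = 32768
Usable = total - 2 (network and broadcast)
Usable hosts: 32766


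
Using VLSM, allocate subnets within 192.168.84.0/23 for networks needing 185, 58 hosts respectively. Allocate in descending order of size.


185 hosts -> /24 (254 usable): 192.168.84.0/24
58 hosts -> /26 (62 usable): 192.168.85.0/26
Allocation: 192.168.84.0/24 (185 hosts, 254 usable); 192.168.85.0/26 (58 hosts, 62 usable)


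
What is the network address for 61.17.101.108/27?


IP:   00111101.00010001.01100101.01101100
Mask: 11111111.11111111.11111111.11100000
AND operation:
Net:  00111101.00010001.01100101.01100000
Network: 61.17.101.96/27


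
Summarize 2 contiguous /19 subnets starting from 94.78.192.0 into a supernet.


Original prefix: /19
Number of subnets: 2 = 2^1
New prefix = 19 - 1 = 18
Supernet: 94.78.192.0/18


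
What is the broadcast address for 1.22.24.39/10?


Network: 1.0.0.0/10
Host bits = 22
Set all host bits to 1:
Broadcast: 1.63.255.255


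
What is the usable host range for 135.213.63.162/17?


Network: 135.213.0.0
Broadcast: 135.213.127.255
First usable = network + 1
Last usable = broadcast - 1
Range: 135.213.0.1 to 135.213.127.254


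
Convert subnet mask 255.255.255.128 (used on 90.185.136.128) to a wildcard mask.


Subnet mask: 255.255.255.128
Wildcard = 255.255.255.255 - subnet mask
255 - 255 = 0
255 - 255 = 0
255 - 255 = 0
255 - 128 = 127
Wildcard: 0.0.0.127


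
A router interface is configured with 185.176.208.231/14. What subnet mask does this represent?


/14 means 14 network bits, 18 host bits
Binary: 11111111111111000000000000000000
Mask: 255.252.0.0


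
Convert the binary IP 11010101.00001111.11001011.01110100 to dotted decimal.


11010101 = 213
00001111 = 15
11001011 = 203
01110100 = 116
IP: 213.15.203.116


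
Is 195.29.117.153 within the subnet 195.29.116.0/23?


Subnet network: 195.29.116.0
Test IP AND mask: 195.29.116.0
Yes, 195.29.117.153 is in 195.29.116.0/23


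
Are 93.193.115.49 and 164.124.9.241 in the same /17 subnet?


Mask: 255.255.128.0
93.193.115.49 AND mask = 93.193.0.0
164.124.9.241 AND mask = 164.124.0.0
No, different subnets (93.193.0.0 vs 164.124.0.0)


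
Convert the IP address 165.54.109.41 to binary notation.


165 = 10100101
54 = 00110110
109 = 01101101
41 = 00101001
Binary: 10100101.00110110.01101101.00101001


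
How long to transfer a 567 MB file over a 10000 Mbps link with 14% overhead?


Effective throughput = 10000 * (1 - 14/100) = 8600 Mbps
File size in Mb = 567 * 8 = 4536 Mb
Time = 4536 / 8600
Time = 0.5274 seconds


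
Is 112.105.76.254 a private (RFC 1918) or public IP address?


RFC 1918 private ranges:
  10.0.0.0/8 (10.0.0.0 - 10.255.255.255)
  172.16.0.0/12 (172.16.0.0 - 172.31.255.255)
  192.168.0.0/16 (192.168.0.0 - 192.168.255.255)
Public (not in any RFC 1918 range)


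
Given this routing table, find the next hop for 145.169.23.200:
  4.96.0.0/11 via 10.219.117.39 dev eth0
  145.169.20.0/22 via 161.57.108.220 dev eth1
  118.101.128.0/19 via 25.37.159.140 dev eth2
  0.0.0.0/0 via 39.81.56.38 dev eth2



Longest prefix match for 145.169.23.200:
  /11 4.96.0.0: no
  /22 145.169.20.0: MATCH
  /19 118.101.128.0: no
  /0 0.0.0.0: MATCH
Selected: next-hop 161.57.108.220 via eth1 (matched /22)


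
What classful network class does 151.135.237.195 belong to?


First octet: 151
Binary: 10010111
10xxxxxx -> Class B (128-191)
Class B, default mask 255.255.0.0 (/16)


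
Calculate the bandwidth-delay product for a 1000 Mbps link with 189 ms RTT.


BDP = bandwidth * RTT
= 1000 Mbps * 189 ms
= 1000 * 1e6 * 189 / 1000 bits
= 189000000 bits
= 23625000 bytes
= 23071.2891 KB
BDP = 189000000 bits (23625000 bytes)


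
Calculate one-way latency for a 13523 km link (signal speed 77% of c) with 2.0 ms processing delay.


Speed = 0.77 * 3e5 km/s = 231000 km/s
Propagation delay = 13523 / 231000 = 0.0585 s = 58.5411 ms
Processing delay = 2.0 ms
Total one-way latency = 60.5411 ms


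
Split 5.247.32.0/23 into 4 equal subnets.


New prefix = 23 + 2 = 25
Each subnet has 128 addresses
  5.247.32.0/25
  5.247.32.128/25
  5.247.33.0/25
  5.247.33.128/25
Subnets: 5.247.32.0/25, 5.247.32.128/25, 5.247.33.0/25, 5.247.33.128/25


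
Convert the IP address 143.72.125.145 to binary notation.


143 = 10001111
72 = 01001000
125 = 01111101
145 = 10010001
Binary: 10001111.01001000.01111101.10010001


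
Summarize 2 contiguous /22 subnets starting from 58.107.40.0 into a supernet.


Original prefix: /22
Number of subnets: 2 = 2^1
New prefix = 22 - 1 = 21
Supernet: 58.107.40.0/21


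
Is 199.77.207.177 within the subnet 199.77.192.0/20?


Subnet network: 199.77.192.0
Test IP AND mask: 199.77.192.0
Yes, 199.77.207.177 is in 199.77.192.0/20


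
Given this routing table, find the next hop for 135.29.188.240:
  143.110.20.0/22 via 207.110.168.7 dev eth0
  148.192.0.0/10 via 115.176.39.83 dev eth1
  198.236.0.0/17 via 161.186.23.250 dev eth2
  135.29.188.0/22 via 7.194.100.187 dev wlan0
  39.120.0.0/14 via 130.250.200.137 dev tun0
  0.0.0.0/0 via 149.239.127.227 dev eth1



Longest prefix match for 135.29.188.240:
  /22 143.110.20.0: no
  /10 148.192.0.0: no
  /17 198.236.0.0: no
  /22 135.29.188.0: MATCH
  /14 39.120.0.0: no
  /0 0.0.0.0: MATCH
Selected: next-hop 7.194.100.187 via wlan0 (matched /22)


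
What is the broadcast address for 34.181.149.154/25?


Network: 34.181.149.128/25
Host bits = 7
Set all host bits to 1:
Broadcast: 34.181.149.255


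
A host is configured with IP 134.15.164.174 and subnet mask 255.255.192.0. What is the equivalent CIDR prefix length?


Binary: 11111111.11111111.11000000.00000000
Count leading 1s
Prefix: /18


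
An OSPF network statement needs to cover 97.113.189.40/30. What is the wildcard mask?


Subnet mask: 255.255.255.252
Wildcard = 255.255.255.255 - subnet mask
255 - 255 = 0
255 - 255 = 0
255 - 255 = 0
255 - 252 = 3
Wildcard: 0.0.0.3


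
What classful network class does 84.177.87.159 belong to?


First octet: 84
Binary: 01010100
0xxxxxxx -> Class A (1-126)
Class A, default mask 255.0.0.0 (/8)


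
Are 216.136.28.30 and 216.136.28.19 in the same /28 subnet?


Mask: 255.255.255.240
216.136.28.30 AND mask = 216.136.28.16
216.136.28.19 AND mask = 216.136.28.16
Yes, same subnet (216.136.28.16)


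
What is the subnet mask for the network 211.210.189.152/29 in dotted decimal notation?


/29 means 29 network bits, 3 host bits
Binary: 11111111111111111111111111111000
Mask: 255.255.255.248


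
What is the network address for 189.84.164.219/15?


IP:   10111101.01010100.10100100.11011011
Mask: 11111111.11111110.00000000.00000000
AND operation:
Net:  10111101.01010100.00000000.00000000
Network: 189.84.0.0/15


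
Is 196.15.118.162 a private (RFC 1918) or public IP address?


RFC 1918 private ranges:
  10.0.0.0/8 (10.0.0.0 - 10.255.255.255)
  172.16.0.0/12 (172.16.0.0 - 172.31.255.255)
  192.168.0.0/16 (192.168.0.0 - 192.168.255.255)
Public (not in any RFC 1918 range)


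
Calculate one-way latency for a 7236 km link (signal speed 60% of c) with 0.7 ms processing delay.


Speed = 0.6 * 3e5 km/s = 180000 km/s
Propagation delay = 7236 / 180000 = 0.0402 s = 40.2 ms
Processing delay = 0.7 ms
Total one-way latency = 40.9 ms


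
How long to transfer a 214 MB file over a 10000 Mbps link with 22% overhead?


Effective throughput = 10000 * (1 - 22/100) = 7800 Mbps
File size in Mb = 214 * 8 = 1712 Mb
Time = 1712 / 7800
Time = 0.2195 seconds


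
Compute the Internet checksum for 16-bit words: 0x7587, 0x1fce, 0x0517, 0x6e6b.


Sum all words (with carry folding):
+ 0x7587 = 0x7587
+ 0x1fce = 0x9555
+ 0x0517 = 0x9a6c
+ 0x6e6b = 0x08d8
One's complement: ~0x08d8
Checksum = 0xf727


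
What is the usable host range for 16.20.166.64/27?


Network: 16.20.166.64
Broadcast: 16.20.166.95
First usable = network + 1
Last usable = broadcast - 1
Range: 16.20.166.65 to 16.20.166.94


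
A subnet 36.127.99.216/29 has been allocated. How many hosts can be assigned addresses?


Host bits = 32 - 29 = 3
Total addresses = 2^3 = 8
Usable = total - 2 (network and broadcast)
Usable hosts: 6


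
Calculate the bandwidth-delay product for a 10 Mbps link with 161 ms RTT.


BDP = bandwidth * RTT
= 10 Mbps * 161 ms
= 10 * 1e6 * 161 / 1000 bits
= 1610000 bits
= 201250 bytes
= 196.5332 KB
BDP = 1610000 bits (201250 bytes)


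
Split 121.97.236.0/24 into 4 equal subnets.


New prefix = 24 + 2 = 26
Each subnet has 64 addresses
  121.97.236.0/26
  121.97.236.64/26
  121.97.236.128/26
  121.97.236.192/26
Subnets: 121.97.236.0/26, 121.97.236.64/26, 121.97.236.128/26, 121.97.236.192/26


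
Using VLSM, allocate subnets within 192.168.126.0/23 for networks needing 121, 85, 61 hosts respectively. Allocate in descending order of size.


121 hosts -> /25 (126 usable): 192.168.126.0/25
85 hosts -> /25 (126 usable): 192.168.126.128/25
61 hosts -> /26 (62 usable): 192.168.127.0/26
Allocation: 192.168.126.0/25 (121 hosts, 126 usable); 192.168.126.128/25 (85 hosts, 126 usable); 192.168.127.0/26 (61 hosts, 62 usable)


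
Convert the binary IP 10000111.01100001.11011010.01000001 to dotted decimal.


10000111 = 135
01100001 = 97
11011010 = 218
01000001 = 65
IP: 135.97.218.65


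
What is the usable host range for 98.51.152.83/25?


Network: 98.51.152.0
Broadcast: 98.51.152.127
First usable = network + 1
Last usable = broadcast - 1
Range: 98.51.152.1 to 98.51.152.126


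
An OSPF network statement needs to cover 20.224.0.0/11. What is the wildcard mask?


Subnet mask: 255.224.0.0
Wildcard = 255.255.255.255 - subnet mask
255 - 255 = 0
255 - 224 = 31
255 - 0 = 255
255 - 0 = 255
Wildcard: 0.31.255.255


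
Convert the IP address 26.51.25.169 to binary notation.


26 = 00011010
51 = 00110011
25 = 00011001
169 = 10101001
Binary: 00011010.00110011.00011001.10101001


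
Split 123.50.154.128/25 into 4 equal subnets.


New prefix = 25 + 2 = 27
Each subnet has 32 addresses
  123.50.154.128/27
  123.50.154.160/27
  123.50.154.192/27
  123.50.154.224/27
Subnets: 123.50.154.128/27, 123.50.154.160/27, 123.50.154.192/27, 123.50.154.224/27


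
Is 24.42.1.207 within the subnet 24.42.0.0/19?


Subnet network: 24.42.0.0
Test IP AND mask: 24.42.0.0
Yes, 24.42.1.207 is in 24.42.0.0/19


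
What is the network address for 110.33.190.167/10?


IP:   01101110.00100001.10111110.10100111
Mask: 11111111.11000000.00000000.00000000
AND operation:
Net:  01101110.00000000.00000000.00000000
Network: 110.0.0.0/10


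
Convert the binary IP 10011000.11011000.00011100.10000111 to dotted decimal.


10011000 = 152
11011000 = 216
00011100 = 28
10000111 = 135
IP: 152.216.28.135


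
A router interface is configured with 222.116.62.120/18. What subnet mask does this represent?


/18 means 18 network bits, 14 host bits
Binary: 11111111111111111100000000000000
Mask: 255.255.192.0


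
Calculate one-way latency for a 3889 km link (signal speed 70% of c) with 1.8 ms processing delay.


Speed = 0.7 * 3e5 km/s = 210000 km/s
Propagation delay = 3889 / 210000 = 0.0185 s = 18.519 ms
Processing delay = 1.8 ms
Total one-way latency = 20.319 ms


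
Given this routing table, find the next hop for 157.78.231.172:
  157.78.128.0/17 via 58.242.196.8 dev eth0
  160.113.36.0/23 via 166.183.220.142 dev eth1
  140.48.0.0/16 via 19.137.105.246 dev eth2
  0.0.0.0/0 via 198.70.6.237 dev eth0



Longest prefix match for 157.78.231.172:
  /17 157.78.128.0: MATCH
  /23 160.113.36.0: no
  /16 140.48.0.0: no
  /0 0.0.0.0: MATCH
Selected: next-hop 58.242.196.8 via eth0 (matched /17)


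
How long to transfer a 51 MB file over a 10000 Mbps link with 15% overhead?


Effective throughput = 10000 * (1 - 15/100) = 8500 Mbps
File size in Mb = 51 * 8 = 408 Mb
Time = 408 / 8500
Time = 0.048 seconds


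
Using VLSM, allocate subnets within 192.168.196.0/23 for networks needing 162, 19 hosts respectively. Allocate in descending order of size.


162 hosts -> /24 (254 usable): 192.168.196.0/24
19 hosts -> /27 (30 usable): 192.168.197.0/27
Allocation: 192.168.196.0/24 (162 hosts, 254 usable); 192.168.197.0/27 (19 hosts, 30 usable)


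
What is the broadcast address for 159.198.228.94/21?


Network: 159.198.224.0/21
Host bits = 11
Set all host bits to 1:
Broadcast: 159.198.231.255


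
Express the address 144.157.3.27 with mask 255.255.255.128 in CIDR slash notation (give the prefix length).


Binary: 11111111.11111111.11111111.10000000
Count leading 1s
Prefix: /25


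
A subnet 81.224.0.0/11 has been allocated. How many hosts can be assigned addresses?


Host bits = 32 - 11 = 21
Total addresses = 2^21 = 2097152
Usable = total - 2 (network and broadcast)
Usable hosts: 2097150


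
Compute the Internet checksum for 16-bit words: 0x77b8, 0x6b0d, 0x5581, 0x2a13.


Sum all words (with carry folding):
+ 0x77b8 = 0x77b8
+ 0x6b0d = 0xe2c5
+ 0x5581 = 0x3847
+ 0x2a13 = 0x625a
One's complement: ~0x625a
Checksum = 0x9da5


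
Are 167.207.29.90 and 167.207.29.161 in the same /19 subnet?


Mask: 255.255.224.0
167.207.29.90 AND mask = 167.207.0.0
167.207.29.161 AND mask = 167.207.0.0
Yes, same subnet (167.207.0.0)


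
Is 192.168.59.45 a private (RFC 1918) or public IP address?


RFC 1918 private ranges:
  10.0.0.0/8 (10.0.0.0 - 10.255.255.255)
  172.16.0.0/12 (172.16.0.0 - 172.31.255.255)
  192.168.0.0/16 (192.168.0.0 - 192.168.255.255)
Private (in 192.168.0.0/16)


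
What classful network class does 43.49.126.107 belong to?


First octet: 43
Binary: 00101011
0xxxxxxx -> Class A (1-126)
Class A, default mask 255.0.0.0 (/8)


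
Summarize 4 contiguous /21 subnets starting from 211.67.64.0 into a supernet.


Original prefix: /21
Number of subnets: 4 = 2^2
New prefix = 21 - 2 = 19
Supernet: 211.67.64.0/19


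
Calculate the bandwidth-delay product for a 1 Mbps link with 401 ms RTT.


BDP = bandwidth * RTT
= 1 Mbps * 401 ms
= 1 * 1e6 * 401 / 1000 bits
= 401000 bits
= 50125 bytes
= 48.9502 KB
BDP = 401000 bits (50125 bytes)


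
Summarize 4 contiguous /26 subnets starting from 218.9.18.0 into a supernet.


Original prefix: /26
Number of subnets: 4 = 2^2
New prefix = 26 - 2 = 24
Supernet: 218.9.18.0/24


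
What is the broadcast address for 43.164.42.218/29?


Network: 43.164.42.216/29
Host bits = 3
Set all host bits to 1:
Broadcast: 43.164.42.223


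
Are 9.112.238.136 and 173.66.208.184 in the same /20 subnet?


Mask: 255.255.240.0
9.112.238.136 AND mask = 9.112.224.0
173.66.208.184 AND mask = 173.66.208.0
No, different subnets (9.112.224.0 vs 173.66.208.0)


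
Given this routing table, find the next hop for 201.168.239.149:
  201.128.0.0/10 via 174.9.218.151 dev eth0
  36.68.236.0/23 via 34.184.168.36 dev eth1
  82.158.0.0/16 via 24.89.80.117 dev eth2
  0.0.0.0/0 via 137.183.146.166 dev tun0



Longest prefix match for 201.168.239.149:
  /10 201.128.0.0: MATCH
  /23 36.68.236.0: no
  /16 82.158.0.0: no
  /0 0.0.0.0: MATCH
Selected: next-hop 174.9.218.151 via eth0 (matched /10)


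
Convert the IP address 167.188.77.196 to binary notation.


167 = 10100111
188 = 10111100
77 = 01001101
196 = 11000100
Binary: 10100111.10111100.01001101.11000100


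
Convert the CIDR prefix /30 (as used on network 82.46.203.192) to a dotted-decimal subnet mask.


/30 means 30 network bits, 2 host bits
Binary: 11111111111111111111111111111100
Mask: 255.255.255.252


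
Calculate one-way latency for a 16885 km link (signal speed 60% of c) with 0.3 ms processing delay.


Speed = 0.6 * 3e5 km/s = 180000 km/s
Propagation delay = 16885 / 180000 = 0.0938 s = 93.8056 ms
Processing delay = 0.3 ms
Total one-way latency = 94.1056 ms


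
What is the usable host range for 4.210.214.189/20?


Network: 4.210.208.0
Broadcast: 4.210.223.255
First usable = network + 1
Last usable = broadcast - 1
Range: 4.210.208.1 to 4.210.223.254


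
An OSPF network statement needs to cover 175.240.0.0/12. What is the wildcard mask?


Subnet mask: 255.240.0.0
Wildcard = 255.255.255.255 - subnet mask
255 - 255 = 0
255 - 240 = 15
255 - 0 = 255
255 - 0 = 255
Wildcard: 0.15.255.255


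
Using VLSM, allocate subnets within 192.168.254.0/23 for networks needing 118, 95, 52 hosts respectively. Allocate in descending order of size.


118 hosts -> /25 (126 usable): 192.168.254.0/25
95 hosts -> /25 (126 usable): 192.168.254.128/25
52 hosts -> /26 (62 usable): 192.168.255.0/26
Allocation: 192.168.254.0/25 (118 hosts, 126 usable); 192.168.254.128/25 (95 hosts, 126 usable); 192.168.255.0/26 (52 hosts, 62 usable)


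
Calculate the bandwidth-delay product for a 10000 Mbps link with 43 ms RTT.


BDP = bandwidth * RTT
= 10000 Mbps * 43 ms
= 10000 * 1e6 * 43 / 1000 bits
= 430000000 bits
= 53750000 bytes
= 52490.2344 KB
BDP = 430000000 bits (53750000 bytes)


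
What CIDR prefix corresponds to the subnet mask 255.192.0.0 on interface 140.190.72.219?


Binary: 11111111.11000000.00000000.00000000
Count leading 1s
Prefix: /10


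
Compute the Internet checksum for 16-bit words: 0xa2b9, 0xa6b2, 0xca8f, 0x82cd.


Sum all words (with carry folding):
+ 0xa2b9 = 0xa2b9
+ 0xa6b2 = 0x496c
+ 0xca8f = 0x13fc
+ 0x82cd = 0x96c9
One's complement: ~0x96c9
Checksum = 0x6936


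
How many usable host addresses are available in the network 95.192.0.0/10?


Host bits = 32 - 10 = 22
Total addresses = 2^22 = 4194304
Usable = total - 2 (network and broadcast)
Usable hosts: 4194302


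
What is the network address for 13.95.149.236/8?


IP:   00001101.01011111.10010101.11101100
Mask: 11111111.00000000.00000000.00000000
AND operation:
Net:  00001101.00000000.00000000.00000000
Network: 13.0.0.0/8


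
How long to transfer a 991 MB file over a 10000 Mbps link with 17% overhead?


Effective throughput = 10000 * (1 - 17/100) = 8300 Mbps
File size in Mb = 991 * 8 = 7928 Mb
Time = 7928 / 8300
Time = 0.9552 seconds


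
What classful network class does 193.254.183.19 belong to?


First octet: 193
Binary: 11000001
110xxxxx -> Class C (192-223)
Class C, default mask 255.255.255.0 (/24)


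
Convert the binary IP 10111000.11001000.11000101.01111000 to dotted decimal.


10111000 = 184
11001000 = 200
11000101 = 197
01111000 = 120
IP: 184.200.197.120


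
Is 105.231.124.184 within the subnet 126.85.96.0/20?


Subnet network: 126.85.96.0
Test IP AND mask: 105.231.112.0
No, 105.231.124.184 is not in 126.85.96.0/20


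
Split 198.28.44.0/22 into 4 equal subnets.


New prefix = 22 + 2 = 24
Each subnet has 256 addresses
  198.28.44.0/24
  198.28.45.0/24
  198.28.46.0/24
  198.28.47.0/24
Subnets: 198.28.44.0/24, 198.28.45.0/24, 198.28.46.0/24, 198.28.47.0/24


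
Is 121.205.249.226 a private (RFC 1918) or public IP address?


RFC 1918 private ranges:
  10.0.0.0/8 (10.0.0.0 - 10.255.255.255)
  172.16.0.0/12 (172.16.0.0 - 172.31.255.255)
  192.168.0.0/16 (192.168.0.0 - 192.168.255.255)
Public (not in any RFC 1918 range)


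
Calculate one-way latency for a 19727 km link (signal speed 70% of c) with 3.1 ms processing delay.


Speed = 0.7 * 3e5 km/s = 210000 km/s
Propagation delay = 19727 / 210000 = 0.0939 s = 93.9381 ms
Processing delay = 3.1 ms
Total one-way latency = 97.0381 ms


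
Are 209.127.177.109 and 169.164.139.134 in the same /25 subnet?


Mask: 255.255.255.128
209.127.177.109 AND mask = 209.127.177.0
169.164.139.134 AND mask = 169.164.139.128
No, different subnets (209.127.177.0 vs 169.164.139.128)


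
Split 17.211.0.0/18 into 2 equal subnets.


New prefix = 18 + 1 = 19
Each subnet has 8192 addresses
  17.211.0.0/19
  17.211.32.0/19
Subnets: 17.211.0.0/19, 17.211.32.0/19


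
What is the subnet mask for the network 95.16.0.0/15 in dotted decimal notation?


/15 means 15 network bits, 17 host bits
Binary: 11111111111111100000000000000000
Mask: 255.254.0.0


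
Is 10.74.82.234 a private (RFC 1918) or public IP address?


RFC 1918 private ranges:
  10.0.0.0/8 (10.0.0.0 - 10.255.255.255)
  172.16.0.0/12 (172.16.0.0 - 172.31.255.255)
  192.168.0.0/16 (192.168.0.0 - 192.168.255.255)
Private (in 10.0.0.0/8)


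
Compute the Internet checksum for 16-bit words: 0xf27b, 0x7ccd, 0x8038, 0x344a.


Sum all words (with carry folding):
+ 0xf27b = 0xf27b
+ 0x7ccd = 0x6f49
+ 0x8038 = 0xef81
+ 0x344a = 0x23cc
One's complement: ~0x23cc
Checksum = 0xdc33


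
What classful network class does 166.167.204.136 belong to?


First octet: 166
Binary: 10100110
10xxxxxx -> Class B (128-191)
Class B, default mask 255.255.0.0 (/16)


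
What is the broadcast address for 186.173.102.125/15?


Network: 186.172.0.0/15
Host bits = 17
Set all host bits to 1:
Broadcast: 186.173.255.255


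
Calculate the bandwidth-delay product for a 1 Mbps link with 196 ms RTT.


BDP = bandwidth * RTT
= 1 Mbps * 196 ms
= 1 * 1e6 * 196 / 1000 bits
= 196000 bits
= 24500 bytes
= 23.9258 KB
BDP = 196000 bits (24500 bytes)


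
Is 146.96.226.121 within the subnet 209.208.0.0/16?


Subnet network: 209.208.0.0
Test IP AND mask: 146.96.0.0
No, 146.96.226.121 is not in 209.208.0.0/16


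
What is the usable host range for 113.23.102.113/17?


Network: 113.23.0.0
Broadcast: 113.23.127.255
First usable = network + 1
Last usable = broadcast - 1
Range: 113.23.0.1 to 113.23.127.254


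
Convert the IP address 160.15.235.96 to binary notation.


160 = 10100000
15 = 00001111
235 = 11101011
96 = 01100000
Binary: 10100000.00001111.11101011.01100000


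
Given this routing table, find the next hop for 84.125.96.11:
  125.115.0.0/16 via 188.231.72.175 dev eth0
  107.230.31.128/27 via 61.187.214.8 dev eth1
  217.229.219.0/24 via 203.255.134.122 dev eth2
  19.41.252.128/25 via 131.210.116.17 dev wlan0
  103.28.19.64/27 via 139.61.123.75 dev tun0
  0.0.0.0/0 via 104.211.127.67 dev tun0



Longest prefix match for 84.125.96.11:
  /16 125.115.0.0: no
  /27 107.230.31.128: no
  /24 217.229.219.0: no
  /25 19.41.252.128: no
  /27 103.28.19.64: no
  /0 0.0.0.0: MATCH
Selected: next-hop 104.211.127.67 via tun0 (matched /0)


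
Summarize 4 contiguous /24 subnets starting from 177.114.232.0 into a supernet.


Original prefix: /24
Number of subnets: 4 = 2^2
New prefix = 24 - 2 = 22
Supernet: 177.114.232.0/22


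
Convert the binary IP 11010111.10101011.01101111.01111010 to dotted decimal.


11010111 = 215
10101011 = 171
01101111 = 111
01111010 = 122
IP: 215.171.111.122


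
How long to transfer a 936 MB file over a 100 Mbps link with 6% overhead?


Effective throughput = 100 * (1 - 6/100) = 94 Mbps
File size in Mb = 936 * 8 = 7488 Mb
Time = 7488 / 94
Time = 79.6596 seconds


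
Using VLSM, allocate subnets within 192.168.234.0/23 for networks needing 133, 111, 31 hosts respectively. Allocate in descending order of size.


133 hosts -> /24 (254 usable): 192.168.234.0/24
111 hosts -> /25 (126 usable): 192.168.235.0/25
31 hosts -> /26 (62 usable): 192.168.235.128/26
Allocation: 192.168.234.0/24 (133 hosts, 254 usable); 192.168.235.0/25 (111 hosts, 126 usable); 192.168.235.128/26 (31 hosts, 62 usable)


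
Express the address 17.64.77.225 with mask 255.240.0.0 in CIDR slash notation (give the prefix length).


Binary: 11111111.11110000.00000000.00000000
Count leading 1s
Prefix: /12


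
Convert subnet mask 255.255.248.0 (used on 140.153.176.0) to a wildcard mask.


Subnet mask: 255.255.248.0
Wildcard = 255.255.255.255 - subnet mask
255 - 255 = 0
255 - 255 = 0
255 - 248 = 7
255 - 0 = 255
Wildcard: 0.0.7.255


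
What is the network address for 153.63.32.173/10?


IP:   10011001.00111111.00100000.10101101
Mask: 11111111.11000000.00000000.00000000
AND operation:
Net:  10011001.00000000.00000000.00000000
Network: 153.0.0.0/10


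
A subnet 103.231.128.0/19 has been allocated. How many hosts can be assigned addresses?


Host bits = 32 - 19 = 13
Total addresses = 2^13 = 8192
Usable = total - 2 (network and broadcast)
Usable hosts: 8190


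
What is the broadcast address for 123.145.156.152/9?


Network: 123.128.0.0/9
Host bits = 23
Set all host bits to 1:
Broadcast: 123.255.255.255


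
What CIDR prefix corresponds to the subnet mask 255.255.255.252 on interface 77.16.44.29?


Binary: 11111111.11111111.11111111.11111100
Count leading 1s
Prefix: /30


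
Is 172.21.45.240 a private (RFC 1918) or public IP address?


RFC 1918 private ranges:
  10.0.0.0/8 (10.0.0.0 - 10.255.255.255)
  172.16.0.0/12 (172.16.0.0 - 172.31.255.255)
  192.168.0.0/16 (192.168.0.0 - 192.168.255.255)
Private (in 172.16.0.0/12)


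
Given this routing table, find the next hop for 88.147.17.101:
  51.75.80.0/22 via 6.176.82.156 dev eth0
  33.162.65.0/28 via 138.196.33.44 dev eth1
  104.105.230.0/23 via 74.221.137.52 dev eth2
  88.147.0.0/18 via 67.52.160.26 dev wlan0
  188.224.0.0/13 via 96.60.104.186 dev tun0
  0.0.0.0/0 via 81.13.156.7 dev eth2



Longest prefix match for 88.147.17.101:
  /22 51.75.80.0: no
  /28 33.162.65.0: no
  /23 104.105.230.0: no
  /18 88.147.0.0: MATCH
  /13 188.224.0.0: no
  /0 0.0.0.0: MATCH
Selected: next-hop 67.52.160.26 via wlan0 (matched /18)


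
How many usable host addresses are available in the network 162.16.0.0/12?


Host bits = 32 - 12 = 20
Total addresses = 2^20 = 1048576
Usable = total - 2 (network and broadcast)
Usable hosts: 1048574


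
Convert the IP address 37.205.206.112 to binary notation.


37 = 00100101
205 = 11001101
206 = 11001110
112 = 01110000
Binary: 00100101.11001101.11001110.01110000


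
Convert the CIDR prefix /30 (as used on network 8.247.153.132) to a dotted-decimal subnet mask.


/30 means 30 network bits, 2 host bits
Binary: 11111111111111111111111111111100
Mask: 255.255.255.252


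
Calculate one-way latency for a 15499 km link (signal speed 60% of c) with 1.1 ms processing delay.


Speed = 0.6 * 3e5 km/s = 180000 km/s
Propagation delay = 15499 / 180000 = 0.0861 s = 86.1056 ms
Processing delay = 1.1 ms
Total one-way latency = 87.2056 ms


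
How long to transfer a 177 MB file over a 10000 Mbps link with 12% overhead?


Effective throughput = 10000 * (1 - 12/100) = 8800 Mbps
File size in Mb = 177 * 8 = 1416 Mb
Time = 1416 / 8800
Time = 0.1609 seconds


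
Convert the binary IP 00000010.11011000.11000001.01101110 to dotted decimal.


00000010 = 2
11011000 = 216
11000001 = 193
01101110 = 110
IP: 2.216.193.110


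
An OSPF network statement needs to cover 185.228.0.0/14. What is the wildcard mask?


Subnet mask: 255.252.0.0
Wildcard = 255.255.255.255 - subnet mask
255 - 255 = 0
255 - 252 = 3
255 - 0 = 255
255 - 0 = 255
Wildcard: 0.3.255.255


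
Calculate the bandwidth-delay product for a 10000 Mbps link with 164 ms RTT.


BDP = bandwidth * RTT
= 10000 Mbps * 164 ms
= 10000 * 1e6 * 164 / 1000 bits
= 1640000000 bits
= 205000000 bytes
= 200195.3125 KB
BDP = 1640000000 bits (205000000 bytes)


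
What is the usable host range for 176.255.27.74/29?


Network: 176.255.27.72
Broadcast: 176.255.27.79
First usable = network + 1
Last usable = broadcast - 1
Range: 176.255.27.73 to 176.255.27.78


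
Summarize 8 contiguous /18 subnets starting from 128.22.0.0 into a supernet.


Original prefix: /18
Number of subnets: 8 = 2^3
New prefix = 18 - 3 = 15
Supernet: 128.22.0.0/15


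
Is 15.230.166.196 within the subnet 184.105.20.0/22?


Subnet network: 184.105.20.0
Test IP AND mask: 15.230.164.0
No, 15.230.166.196 is not in 184.105.20.0/22


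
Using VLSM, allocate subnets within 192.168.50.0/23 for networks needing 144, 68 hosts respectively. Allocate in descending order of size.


144 hosts -> /24 (254 usable): 192.168.50.0/24
68 hosts -> /25 (126 usable): 192.168.51.0/25
Allocation: 192.168.50.0/24 (144 hosts, 254 usable); 192.168.51.0/25 (68 hosts, 126 usable)


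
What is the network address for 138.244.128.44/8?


IP:   10001010.11110100.10000000.00101100
Mask: 11111111.00000000.00000000.00000000
AND operation:
Net:  10001010.00000000.00000000.00000000
Network: 138.0.0.0/8


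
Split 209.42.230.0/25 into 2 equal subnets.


New prefix = 25 + 1 = 26
Each subnet has 64 addresses
  209.42.230.0/26
  209.42.230.64/26
Subnets: 209.42.230.0/26, 209.42.230.64/26


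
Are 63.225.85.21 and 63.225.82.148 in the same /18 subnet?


Mask: 255.255.192.0
63.225.85.21 AND mask = 63.225.64.0
63.225.82.148 AND mask = 63.225.64.0
Yes, same subnet (63.225.64.0)


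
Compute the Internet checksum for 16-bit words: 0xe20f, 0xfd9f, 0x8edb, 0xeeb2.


Sum all words (with carry folding):
+ 0xe20f = 0xe20f
+ 0xfd9f = 0xdfaf
+ 0x8edb = 0x6e8b
+ 0xeeb2 = 0x5d3e
One's complement: ~0x5d3e
Checksum = 0xa2c1


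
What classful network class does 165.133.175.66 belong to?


First octet: 165
Binary: 10100101
10xxxxxx -> Class B (128-191)
Class B, default mask 255.255.0.0 (/16)


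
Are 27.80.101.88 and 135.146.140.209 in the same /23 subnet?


Mask: 255.255.254.0
27.80.101.88 AND mask = 27.80.100.0
135.146.140.209 AND mask = 135.146.140.0
No, different subnets (27.80.100.0 vs 135.146.140.0)


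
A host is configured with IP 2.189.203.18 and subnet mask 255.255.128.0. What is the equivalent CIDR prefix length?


Binary: 11111111.11111111.10000000.00000000
Count leading 1s
Prefix: /17


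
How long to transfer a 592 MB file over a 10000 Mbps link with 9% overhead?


Effective throughput = 10000 * (1 - 9/100) = 9100 Mbps
File size in Mb = 592 * 8 = 4736 Mb
Time = 4736 / 9100
Time = 0.5204 seconds


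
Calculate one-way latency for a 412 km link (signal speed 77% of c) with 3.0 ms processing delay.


Speed = 0.77 * 3e5 km/s = 231000 km/s
Propagation delay = 412 / 231000 = 0.0018 s = 1.7835 ms
Processing delay = 3.0 ms
Total one-way latency = 4.7835 ms


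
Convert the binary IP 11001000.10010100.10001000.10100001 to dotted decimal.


11001000 = 200
10010100 = 148
10001000 = 136
10100001 = 161
IP: 200.148.136.161


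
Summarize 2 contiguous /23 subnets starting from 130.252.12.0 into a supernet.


Original prefix: /23
Number of subnets: 2 = 2^1
New prefix = 23 - 1 = 22
Supernet: 130.252.12.0/22


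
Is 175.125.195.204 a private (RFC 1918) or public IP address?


RFC 1918 private ranges:
  10.0.0.0/8 (10.0.0.0 - 10.255.255.255)
  172.16.0.0/12 (172.16.0.0 - 172.31.255.255)
  192.168.0.0/16 (192.168.0.0 - 192.168.255.255)
Public (not in any RFC 1918 range)


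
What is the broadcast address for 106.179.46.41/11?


Network: 106.160.0.0/11
Host bits = 21
Set all host bits to 1:
Broadcast: 106.191.255.255


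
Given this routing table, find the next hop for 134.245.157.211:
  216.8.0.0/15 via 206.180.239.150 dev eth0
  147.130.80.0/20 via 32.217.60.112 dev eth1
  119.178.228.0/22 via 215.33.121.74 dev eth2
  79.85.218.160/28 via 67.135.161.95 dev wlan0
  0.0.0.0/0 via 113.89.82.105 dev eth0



Longest prefix match for 134.245.157.211:
  /15 216.8.0.0: no
  /20 147.130.80.0: no
  /22 119.178.228.0: no
  /28 79.85.218.160: no
  /0 0.0.0.0: MATCH
Selected: next-hop 113.89.82.105 via eth0 (matched /0)


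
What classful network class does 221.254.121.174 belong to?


First octet: 221
Binary: 11011101
110xxxxx -> Class C (192-223)
Class C, default mask 255.255.255.0 (/24)


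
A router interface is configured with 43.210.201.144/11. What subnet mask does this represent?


/11 means 11 network bits, 21 host bits
Binary: 11111111111000000000000000000000
Mask: 255.224.0.0


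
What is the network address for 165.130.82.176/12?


IP:   10100101.10000010.01010010.10110000
Mask: 11111111.11110000.00000000.00000000
AND operation:
Net:  10100101.10000000.00000000.00000000
Network: 165.128.0.0/12


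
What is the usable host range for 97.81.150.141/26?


Network: 97.81.150.128
Broadcast: 97.81.150.191
First usable = network + 1
Last usable = broadcast - 1
Range: 97.81.150.129 to 97.81.150.190


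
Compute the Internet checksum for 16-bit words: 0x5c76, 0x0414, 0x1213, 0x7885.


Sum all words (with carry folding):
+ 0x5c76 = 0x5c76
+ 0x0414 = 0x608a
+ 0x1213 = 0x729d
+ 0x7885 = 0xeb22
One's complement: ~0xeb22
Checksum = 0x14dd


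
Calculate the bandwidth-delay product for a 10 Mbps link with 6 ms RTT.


BDP = bandwidth * RTT
= 10 Mbps * 6 ms
= 10 * 1e6 * 6 / 1000 bits
= 60000 bits
= 7500 bytes
= 7.3242 KB
BDP = 60000 bits (7500 bytes)


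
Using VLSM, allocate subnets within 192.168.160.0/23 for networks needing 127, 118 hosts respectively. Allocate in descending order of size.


127 hosts -> /24 (254 usable): 192.168.160.0/24
118 hosts -> /25 (126 usable): 192.168.161.0/25
Allocation: 192.168.160.0/24 (127 hosts, 254 usable); 192.168.161.0/25 (118 hosts, 126 usable)


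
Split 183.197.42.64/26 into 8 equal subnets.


New prefix = 26 + 3 = 29
Each subnet has 8 addresses
  183.197.42.64/29
  183.197.42.72/29
  183.197.42.80/29
  183.197.42.88/29
  183.197.42.96/29
  183.197.42.104/29
  183.197.42.112/29
  183.197.42.120/29
Subnets: 183.197.42.64/29, 183.197.42.72/29, 183.197.42.80/29, 183.197.42.88/29, 183.197.42.96/29, 183.197.42.104/29, 183.197.42.112/29, 183.197.42.120/29


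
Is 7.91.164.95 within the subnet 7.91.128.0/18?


Subnet network: 7.91.128.0
Test IP AND mask: 7.91.128.0
Yes, 7.91.164.95 is in 7.91.128.0/18


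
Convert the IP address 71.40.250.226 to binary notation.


71 = 01000111
40 = 00101000
250 = 11111010
226 = 11100010
Binary: 01000111.00101000.11111010.11100010


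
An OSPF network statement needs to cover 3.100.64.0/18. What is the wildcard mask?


Subnet mask: 255.255.192.0
Wildcard = 255.255.255.255 - subnet mask
255 - 255 = 0
255 - 255 = 0
255 - 192 = 63
255 - 0 = 255
Wildcard: 0.0.63.255


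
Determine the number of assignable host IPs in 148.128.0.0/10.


Host bits = 32 - 10 = 22
Total addresses = 2^22 = 4194304
Usable = total - 2 (network and broadcast)
Usable hosts: 4194302


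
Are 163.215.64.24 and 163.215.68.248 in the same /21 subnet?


Mask: 255.255.248.0
163.215.64.24 AND mask = 163.215.64.0
163.215.68.248 AND mask = 163.215.64.0
Yes, same subnet (163.215.64.0)


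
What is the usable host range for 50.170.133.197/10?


Network: 50.128.0.0
Broadcast: 50.191.255.255
First usable = network + 1
Last usable = broadcast - 1
Range: 50.128.0.1 to 50.191.255.254


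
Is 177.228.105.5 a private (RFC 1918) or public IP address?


RFC 1918 private ranges:
  10.0.0.0/8 (10.0.0.0 - 10.255.255.255)
  172.16.0.0/12 (172.16.0.0 - 172.31.255.255)
  192.168.0.0/16 (192.168.0.0 - 192.168.255.255)
Public (not in any RFC 1918 range)


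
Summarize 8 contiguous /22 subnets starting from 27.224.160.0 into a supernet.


Original prefix: /22
Number of subnets: 8 = 2^3
New prefix = 22 - 3 = 19
Supernet: 27.224.160.0/19


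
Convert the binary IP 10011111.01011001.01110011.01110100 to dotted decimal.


10011111 = 159
01011001 = 89
01110011 = 115
01110100 = 116
IP: 159.89.115.116


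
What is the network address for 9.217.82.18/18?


IP:   00001001.11011001.01010010.00010010
Mask: 11111111.11111111.11000000.00000000
AND operation:
Net:  00001001.11011001.01000000.00000000
Network: 9.217.64.0/18
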